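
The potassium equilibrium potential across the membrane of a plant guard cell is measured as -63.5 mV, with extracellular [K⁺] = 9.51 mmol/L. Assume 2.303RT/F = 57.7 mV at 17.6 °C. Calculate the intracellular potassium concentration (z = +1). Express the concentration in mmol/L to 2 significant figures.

Nernst: E = (57.7/1) · log₁₀([out]/[in]), so log₁₀([out]/[in]) = -63.5 × 1 / 57.7 = -1.1005.
[out]/[in] = 10^(-1.1005) = 0.07934.
[in] = 9.51 / 0.07934 = 119.9 mmol/L.

120 mmol/L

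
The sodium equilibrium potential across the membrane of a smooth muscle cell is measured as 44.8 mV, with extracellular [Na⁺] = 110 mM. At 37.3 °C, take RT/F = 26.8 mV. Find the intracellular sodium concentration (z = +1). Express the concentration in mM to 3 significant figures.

20.7 mM

Nernst: E = (26.8/1) · ln([out]/[in]), so ln([out]/[in]) = 44.8 × 1 / 26.8 = 1.6716.
[out]/[in] = e^(1.6716) = 5.321.
[in] = 110 / 5.321 = 20.67 mM.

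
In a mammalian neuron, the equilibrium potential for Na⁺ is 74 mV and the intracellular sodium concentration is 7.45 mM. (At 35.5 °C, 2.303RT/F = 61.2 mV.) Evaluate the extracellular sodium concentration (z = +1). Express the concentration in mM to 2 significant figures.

Nernst: E = (61.2/1) · log₁₀([out]/[in]), so log₁₀([out]/[in]) = 74.0 × 1 / 61.2 = 1.2092.
[out]/[in] = 10^(1.2092) = 16.19.
[out] = 16.19 × 7.45 = 120.6 mM.

120 mM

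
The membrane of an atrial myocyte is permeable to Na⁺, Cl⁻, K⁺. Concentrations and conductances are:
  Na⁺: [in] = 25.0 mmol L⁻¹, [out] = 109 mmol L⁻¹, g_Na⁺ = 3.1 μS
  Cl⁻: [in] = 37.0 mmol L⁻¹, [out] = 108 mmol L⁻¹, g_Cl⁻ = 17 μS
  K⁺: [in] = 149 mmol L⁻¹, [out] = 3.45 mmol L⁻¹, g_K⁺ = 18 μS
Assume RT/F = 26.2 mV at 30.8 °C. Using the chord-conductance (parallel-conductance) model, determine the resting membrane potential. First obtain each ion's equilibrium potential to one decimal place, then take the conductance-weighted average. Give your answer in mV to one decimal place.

E_Na⁺ = (26.2/1)·ln(109/25.0) = 38.6 mV
E_Cl⁻ = (26.2/-1)·ln(108/37.0) = -28.1 mV
E_K⁺ = (26.2/1)·ln(3.45/149) = -98.7 mV
Vm = (Σ gᵢEᵢ)/(Σ gᵢ) = (3.1·38.6 + 17·-28.1 + 18·-98.7) / (3.1 + 17 + 18)
= -2134.64 / 38.1 = -56.03 mV

-56.0 mV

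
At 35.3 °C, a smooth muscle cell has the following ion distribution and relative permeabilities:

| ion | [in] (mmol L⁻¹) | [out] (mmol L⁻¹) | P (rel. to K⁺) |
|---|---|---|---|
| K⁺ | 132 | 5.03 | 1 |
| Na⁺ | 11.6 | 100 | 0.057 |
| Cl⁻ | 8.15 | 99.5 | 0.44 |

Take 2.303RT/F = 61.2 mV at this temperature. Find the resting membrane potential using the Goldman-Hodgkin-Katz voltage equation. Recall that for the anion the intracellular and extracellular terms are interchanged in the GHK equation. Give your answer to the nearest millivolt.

-67 mV

Vm = 61.2 · log₁₀[(Σ P·[cation]ₒ + Σ P·[anion]ᵢ) / (Σ P·[cation]ᵢ + Σ P·[anion]ₒ)]
Numerator = 1×5.03 + 0.057×100 + 0.44×8.15 = 14.32
Denominator = 1×132 + 0.057×11.6 + 0.44×99.5 = 176.4
Vm = 61.2 · log₁₀(0.081138) = 61.2 × (-1.0908) = -66.76 mV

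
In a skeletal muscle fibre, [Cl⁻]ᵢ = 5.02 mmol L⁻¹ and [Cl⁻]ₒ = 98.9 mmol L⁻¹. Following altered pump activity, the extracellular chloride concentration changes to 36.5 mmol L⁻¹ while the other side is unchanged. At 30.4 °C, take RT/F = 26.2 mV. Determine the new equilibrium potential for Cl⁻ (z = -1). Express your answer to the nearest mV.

-52 mV

After the shift: [Cl⁻]_out = 36.5, [Cl⁻]_in = 5.02 mmol L⁻¹.
E_new = (26.2/-1)·ln(36.5/5.02) = -26.20 · (1.9839) = -51.98 mV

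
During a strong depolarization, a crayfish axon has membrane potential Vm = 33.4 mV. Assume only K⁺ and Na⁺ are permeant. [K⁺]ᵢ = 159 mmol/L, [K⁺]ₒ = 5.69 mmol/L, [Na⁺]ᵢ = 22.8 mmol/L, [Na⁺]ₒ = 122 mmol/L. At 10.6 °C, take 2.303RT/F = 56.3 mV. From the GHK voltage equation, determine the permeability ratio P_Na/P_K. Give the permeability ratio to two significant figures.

Let α = P_Na/P_K. GHK: Vm = 56.3·log₁₀[(Kₒ + α·Naₒ)/(Kᵢ + α·Naᵢ)].
10^(Vm/56.3) = 10^(33.4/56.3) = 3.9197
So 3.9197·(Kᵢ + α·Naᵢ) = Kₒ + α·Naₒ → α = (3.9197·159.0 − 5.69) / (122.0 − 3.9197·22.8)
α = (623.2 − 5.69) / (122.0 − 89.37) = 617.5/32.63 = 18.92

19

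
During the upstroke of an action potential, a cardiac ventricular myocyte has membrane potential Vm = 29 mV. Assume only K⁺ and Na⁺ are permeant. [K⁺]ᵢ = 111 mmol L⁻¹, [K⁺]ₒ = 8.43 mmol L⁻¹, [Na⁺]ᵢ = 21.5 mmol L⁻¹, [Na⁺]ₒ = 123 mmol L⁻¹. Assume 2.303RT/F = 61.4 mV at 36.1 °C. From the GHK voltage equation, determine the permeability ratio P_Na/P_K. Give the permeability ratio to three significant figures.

5.42

Let α = P_Na/P_K. GHK: Vm = 61.4·log₁₀[(Kₒ + α·Naₒ)/(Kᵢ + α·Naᵢ)].
10^(Vm/61.4) = 10^(29.0/61.4) = 2.967
So 2.967·(Kᵢ + α·Naᵢ) = Kₒ + α·Naₒ → α = (2.967·111.0 − 8.43) / (123.0 − 2.967·21.5)
α = (329.3 − 8.43) / (123.0 − 63.79) = 320.9/59.21 = 5.42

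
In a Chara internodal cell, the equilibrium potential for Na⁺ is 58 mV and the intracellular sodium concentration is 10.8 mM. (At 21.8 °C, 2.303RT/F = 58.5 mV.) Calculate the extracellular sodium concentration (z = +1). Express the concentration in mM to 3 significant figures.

106 mM

Nernst: E = (58.5/1) · log₁₀([out]/[in]), so log₁₀([out]/[in]) = 58.0 × 1 / 58.5 = 0.9915.
[out]/[in] = 10^(0.9915) = 9.805.
[out] = 9.805 × 10.8 = 105.9 mM.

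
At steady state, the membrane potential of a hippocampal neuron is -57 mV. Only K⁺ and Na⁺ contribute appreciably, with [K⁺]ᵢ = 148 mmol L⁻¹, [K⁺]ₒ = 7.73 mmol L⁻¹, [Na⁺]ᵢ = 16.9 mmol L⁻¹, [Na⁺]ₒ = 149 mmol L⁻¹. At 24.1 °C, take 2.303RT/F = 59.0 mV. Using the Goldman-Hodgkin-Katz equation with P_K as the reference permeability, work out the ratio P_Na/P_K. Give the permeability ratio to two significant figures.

Let α = P_Na/P_K. GHK: Vm = 59.0·log₁₀[(Kₒ + α·Naₒ)/(Kᵢ + α·Naᵢ)].
10^(Vm/59.0) = 10^(-57.0/59.0) = 0.10812
So 0.10812·(Kᵢ + α·Naᵢ) = Kₒ + α·Naₒ → α = (0.10812·148.0 − 7.73) / (149.0 − 0.10812·16.9)
α = (16 − 7.73) / (149.0 − 1.827) = 8.271/147.2 = 0.0562

0.056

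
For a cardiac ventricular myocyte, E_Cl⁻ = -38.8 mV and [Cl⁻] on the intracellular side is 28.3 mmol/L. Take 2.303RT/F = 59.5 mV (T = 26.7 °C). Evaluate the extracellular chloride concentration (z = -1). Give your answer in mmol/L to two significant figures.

Nernst: E = (59.5/-1) · log₁₀([out]/[in]), so log₁₀([out]/[in]) = -38.8 × -1 / 59.5 = 0.6521.
[out]/[in] = 10^(0.6521) = 4.488.
[out] = 4.488 × 28.3 = 127 mmol/L.

130 mmol/L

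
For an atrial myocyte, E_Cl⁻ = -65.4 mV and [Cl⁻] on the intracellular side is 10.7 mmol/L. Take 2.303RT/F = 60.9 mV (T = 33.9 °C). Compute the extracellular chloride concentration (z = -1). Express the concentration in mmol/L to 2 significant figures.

130 mmol/L

Nernst: E = (60.9/-1) · log₁₀([out]/[in]), so log₁₀([out]/[in]) = -65.4 × -1 / 60.9 = 1.0739.
[out]/[in] = 10^(1.0739) = 11.85.
[out] = 11.85 × 10.7 = 126.8 mmol/L.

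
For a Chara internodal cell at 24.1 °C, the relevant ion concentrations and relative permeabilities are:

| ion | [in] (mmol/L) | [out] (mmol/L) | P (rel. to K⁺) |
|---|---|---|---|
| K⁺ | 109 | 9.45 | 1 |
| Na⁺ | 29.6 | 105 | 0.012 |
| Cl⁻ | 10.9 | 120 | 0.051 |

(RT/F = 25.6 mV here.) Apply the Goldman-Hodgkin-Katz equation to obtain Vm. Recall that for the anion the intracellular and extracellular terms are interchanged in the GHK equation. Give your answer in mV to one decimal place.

Vm = 25.6 · ln[(Σ P·[cation]ₒ + Σ P·[anion]ᵢ) / (Σ P·[cation]ᵢ + Σ P·[anion]ₒ)]
Numerator = 1×9.45 + 0.012×105 + 0.051×10.9 = 11.27
Denominator = 1×109 + 0.012×29.6 + 0.051×120 = 115.5
Vm = 25.6 · ln(0.097561) = 25.6 × (-2.3273) = -59.58 mV

-59.6 mV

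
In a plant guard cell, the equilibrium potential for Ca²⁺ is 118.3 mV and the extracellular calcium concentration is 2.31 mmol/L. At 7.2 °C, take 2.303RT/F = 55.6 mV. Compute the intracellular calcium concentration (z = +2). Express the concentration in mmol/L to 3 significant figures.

0.000128 mmol/L

Nernst: E = (55.6/2) · log₁₀([out]/[in]), so log₁₀([out]/[in]) = 118.3 × 2 / 55.6 = 4.2554.
[out]/[in] = 10^(4.2554) = 1.801e+04.
[in] = 2.31 / 1.801e+04 = 0.0001283 mmol/L.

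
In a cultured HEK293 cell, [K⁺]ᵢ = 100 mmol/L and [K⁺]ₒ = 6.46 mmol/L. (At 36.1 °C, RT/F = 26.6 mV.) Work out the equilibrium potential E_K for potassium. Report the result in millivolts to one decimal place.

-72.9 mV

E = (26.6/z) · ln([K⁺]_out/[K⁺]_in) with z = +1.
= (26.6/1) · ln(6.46/100) = 26.60 · ln(0.0646)
= 26.60 · (-2.7395) = -72.87 mV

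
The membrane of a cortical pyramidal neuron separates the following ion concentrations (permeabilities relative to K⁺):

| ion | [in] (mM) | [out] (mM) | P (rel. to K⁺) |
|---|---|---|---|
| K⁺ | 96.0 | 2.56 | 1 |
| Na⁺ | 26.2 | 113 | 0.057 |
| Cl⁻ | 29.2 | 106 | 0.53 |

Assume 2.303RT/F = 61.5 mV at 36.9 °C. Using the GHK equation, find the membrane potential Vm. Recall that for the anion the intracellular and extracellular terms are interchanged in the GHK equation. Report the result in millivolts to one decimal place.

Vm = 61.5 · log₁₀[(Σ P·[cation]ₒ + Σ P·[anion]ᵢ) / (Σ P·[cation]ᵢ + Σ P·[anion]ₒ)]
Numerator = 1×2.56 + 0.057×113 + 0.53×29.2 = 24.48
Denominator = 1×96.0 + 0.057×26.2 + 0.53×106 = 153.7
Vm = 61.5 · log₁₀(0.15928) = 61.5 × (-0.7978) = -49.07 mV

-49.1 mV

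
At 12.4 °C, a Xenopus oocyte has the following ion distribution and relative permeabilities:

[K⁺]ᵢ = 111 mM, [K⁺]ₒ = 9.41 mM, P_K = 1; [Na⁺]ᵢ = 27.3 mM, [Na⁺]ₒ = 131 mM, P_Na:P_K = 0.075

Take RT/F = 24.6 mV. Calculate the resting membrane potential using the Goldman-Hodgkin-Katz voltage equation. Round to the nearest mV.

-44 mV

Vm = 24.6 · ln[(Σ P·[cation]ₒ + Σ P·[anion]ᵢ) / (Σ P·[cation]ᵢ + Σ P·[anion]ₒ)]
Numerator = 1×9.41 + 0.075×131 = 19.23
Denominator = 1×111 + 0.075×27.3 = 113
Vm = 24.6 · ln(0.17015) = 24.6 × (-1.7711) = -43.57 mV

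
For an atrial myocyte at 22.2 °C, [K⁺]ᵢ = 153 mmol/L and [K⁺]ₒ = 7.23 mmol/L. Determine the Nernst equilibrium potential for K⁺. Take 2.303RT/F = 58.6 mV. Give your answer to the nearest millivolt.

-78 mV

E = (58.6/z) · log₁₀([K⁺]_out/[K⁺]_in) with z = +1.
= (58.6/1) · log₁₀(7.23/153) = 58.60 · log₁₀(0.04725)
= 58.60 · (-1.3256) = -77.68 mV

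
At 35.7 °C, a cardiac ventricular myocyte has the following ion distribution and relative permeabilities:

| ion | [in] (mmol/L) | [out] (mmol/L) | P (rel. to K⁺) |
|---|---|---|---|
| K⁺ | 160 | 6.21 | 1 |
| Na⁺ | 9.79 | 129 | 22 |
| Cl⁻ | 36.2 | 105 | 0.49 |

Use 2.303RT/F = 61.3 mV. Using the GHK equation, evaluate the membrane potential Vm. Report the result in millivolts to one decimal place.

50.7 mV

Vm = 61.3 · log₁₀[(Σ P·[cation]ₒ + Σ P·[anion]ᵢ) / (Σ P·[cation]ᵢ + Σ P·[anion]ₒ)]
Numerator = 1×6.21 + 22×129 + 0.49×36.2 = 2862
Denominator = 1×160 + 22×9.79 + 0.49×105 = 426.8
Vm = 61.3 · log₁₀(6.7051) = 61.3 × (0.8264) = 50.66 mV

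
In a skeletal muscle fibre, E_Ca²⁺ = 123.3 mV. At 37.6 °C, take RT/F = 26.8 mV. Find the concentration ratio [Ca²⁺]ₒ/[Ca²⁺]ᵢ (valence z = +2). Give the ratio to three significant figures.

ln([out]/[in]) = E·z/(26.8) = 123.3 × 2 / 26.8 = 9.2015
[out]/[in] = e^(9.2015) = 9912

9910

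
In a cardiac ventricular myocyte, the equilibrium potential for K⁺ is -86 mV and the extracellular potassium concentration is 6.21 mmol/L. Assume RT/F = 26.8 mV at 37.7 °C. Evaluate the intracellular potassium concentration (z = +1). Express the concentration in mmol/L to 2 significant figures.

Nernst: E = (26.8/1) · ln([out]/[in]), so ln([out]/[in]) = -86.0 × 1 / 26.8 = -3.2090.
[out]/[in] = e^(-3.2090) = 0.0404.
[in] = 6.21 / 0.0404 = 153.7 mmol/L.

150 mmol/L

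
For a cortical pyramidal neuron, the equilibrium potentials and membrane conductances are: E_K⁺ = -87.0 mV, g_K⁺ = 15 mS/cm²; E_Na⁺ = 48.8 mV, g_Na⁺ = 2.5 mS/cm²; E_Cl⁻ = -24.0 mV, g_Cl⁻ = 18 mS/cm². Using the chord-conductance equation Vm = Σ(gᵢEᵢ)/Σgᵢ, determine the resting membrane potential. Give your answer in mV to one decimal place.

Σ gᵢEᵢ = 15·(-87.0) + 2.5·(48.8) + 18·(-24.0) = -1615.00
Σ gᵢ = 15 + 2.5 + 18 = 35.5
Vm = -1615.00 / 35.5 = -45.49 mV

-45.5 mV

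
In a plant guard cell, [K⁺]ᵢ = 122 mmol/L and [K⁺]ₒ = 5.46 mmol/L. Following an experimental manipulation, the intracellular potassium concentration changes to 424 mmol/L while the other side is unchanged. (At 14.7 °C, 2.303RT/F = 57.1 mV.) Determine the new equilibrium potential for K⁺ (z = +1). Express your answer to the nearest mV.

After the shift: [K⁺]_out = 5.46, [K⁺]_in = 424 mmol/L.
E_new = (57.1/1)·log₁₀(5.46/424) = 57.10 · (-1.8902) = -107.93 mV

-108 mV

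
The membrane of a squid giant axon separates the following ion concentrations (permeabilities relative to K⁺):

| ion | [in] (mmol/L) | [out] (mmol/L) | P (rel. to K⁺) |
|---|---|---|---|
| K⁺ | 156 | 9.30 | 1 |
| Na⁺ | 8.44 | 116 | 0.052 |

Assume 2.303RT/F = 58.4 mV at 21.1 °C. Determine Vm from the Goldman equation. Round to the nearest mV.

-59 mV

Vm = 58.4 · log₁₀[(Σ P·[cation]ₒ + Σ P·[anion]ᵢ) / (Σ P·[cation]ᵢ + Σ P·[anion]ₒ)]
Numerator = 1×9.30 + 0.052×116 = 15.33
Denominator = 1×156 + 0.052×8.44 = 156.4
Vm = 58.4 · log₁₀(0.098006) = 58.4 × (-1.0087) = -58.91 mV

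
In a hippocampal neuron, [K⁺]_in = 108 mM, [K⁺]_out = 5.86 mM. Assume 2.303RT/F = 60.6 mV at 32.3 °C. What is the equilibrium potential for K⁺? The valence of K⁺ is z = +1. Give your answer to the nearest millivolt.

E = (60.6/z) · log₁₀([K⁺]_out/[K⁺]_in) with z = +1.
= (60.6/1) · log₁₀(5.86/108) = 60.60 · log₁₀(0.05426)
= 60.60 · (-1.2655) = -76.69 mV

-77 mV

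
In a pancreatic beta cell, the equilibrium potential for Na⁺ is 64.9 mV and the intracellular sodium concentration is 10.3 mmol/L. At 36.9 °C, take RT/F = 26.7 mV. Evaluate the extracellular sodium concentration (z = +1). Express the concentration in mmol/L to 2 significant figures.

120 mmol/L

Nernst: E = (26.7/1) · ln([out]/[in]), so ln([out]/[in]) = 64.9 × 1 / 26.7 = 2.4307.
[out]/[in] = e^(2.4307) = 11.37.
[out] = 11.37 × 10.3 = 117.1 mmol/L.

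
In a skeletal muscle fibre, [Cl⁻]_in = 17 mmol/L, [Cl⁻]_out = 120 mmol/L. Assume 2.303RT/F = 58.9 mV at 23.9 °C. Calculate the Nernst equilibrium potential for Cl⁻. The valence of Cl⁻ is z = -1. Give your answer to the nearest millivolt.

-50 mV

E = (58.9/z) · log₁₀([Cl⁻]_out/[Cl⁻]_in) with z = -1.
For an anion, dividing by z = -1 reverses the sign.
= (58.9/-1) · log₁₀(120/17) = -58.90 · log₁₀(7.059)
= -58.90 · (0.8487) = -49.99 mV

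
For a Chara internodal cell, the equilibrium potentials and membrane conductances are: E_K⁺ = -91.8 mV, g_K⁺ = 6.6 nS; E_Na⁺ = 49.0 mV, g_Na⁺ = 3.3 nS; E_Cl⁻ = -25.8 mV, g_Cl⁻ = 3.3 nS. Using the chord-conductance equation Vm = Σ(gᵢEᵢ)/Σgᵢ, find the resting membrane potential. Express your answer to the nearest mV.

-40 mV

Σ gᵢEᵢ = 6.6·(-91.8) + 3.3·(49.0) + 3.3·(-25.8) = -529.32
Σ gᵢ = 6.6 + 3.3 + 3.3 = 13.2
Vm = -529.32 / 13.2 = -40.10 mV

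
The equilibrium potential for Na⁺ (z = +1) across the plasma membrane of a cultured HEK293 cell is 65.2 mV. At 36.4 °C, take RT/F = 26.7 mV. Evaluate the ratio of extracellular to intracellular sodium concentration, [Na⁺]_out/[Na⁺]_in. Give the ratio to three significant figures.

ln([out]/[in]) = E·z/(26.7) = 65.2 × 1 / 26.7 = 2.4419
[out]/[in] = e^(2.4419) = 11.5

11.5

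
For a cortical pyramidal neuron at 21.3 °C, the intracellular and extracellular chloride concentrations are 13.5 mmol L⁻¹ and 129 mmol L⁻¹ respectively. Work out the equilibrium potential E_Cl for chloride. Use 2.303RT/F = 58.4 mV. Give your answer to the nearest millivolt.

E = (58.4/z) · log₁₀([Cl⁻]_out/[Cl⁻]_in) with z = -1.
For an anion, dividing by z = -1 reverses the sign.
= (58.4/-1) · log₁₀(129/13.5) = -58.40 · log₁₀(9.556)
= -58.40 · (0.9803) = -57.25 mV

-57 mV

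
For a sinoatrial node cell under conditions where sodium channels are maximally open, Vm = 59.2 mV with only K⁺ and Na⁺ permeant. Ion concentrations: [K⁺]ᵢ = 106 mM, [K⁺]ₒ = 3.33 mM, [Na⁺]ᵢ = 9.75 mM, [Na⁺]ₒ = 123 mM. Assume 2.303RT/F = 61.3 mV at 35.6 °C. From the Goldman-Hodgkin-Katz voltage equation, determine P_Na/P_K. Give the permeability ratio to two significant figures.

30

Let α = P_Na/P_K. GHK: Vm = 61.3·log₁₀[(Kₒ + α·Naₒ)/(Kᵢ + α·Naᵢ)].
10^(Vm/61.3) = 10^(59.2/61.3) = 9.2415
So 9.2415·(Kᵢ + α·Naᵢ) = Kₒ + α·Naₒ → α = (9.2415·106.0 − 3.33) / (123.0 − 9.2415·9.75)
α = (979.6 − 3.33) / (123.0 − 90.1) = 976.3/32.9 = 29.68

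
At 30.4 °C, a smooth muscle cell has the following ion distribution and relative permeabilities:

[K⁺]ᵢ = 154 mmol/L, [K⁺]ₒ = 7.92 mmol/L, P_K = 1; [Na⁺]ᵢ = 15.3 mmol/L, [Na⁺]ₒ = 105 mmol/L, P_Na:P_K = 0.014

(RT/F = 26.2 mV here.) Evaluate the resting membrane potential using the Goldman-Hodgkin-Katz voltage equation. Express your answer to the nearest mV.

-73 mV

Vm = 26.2 · ln[(Σ P·[cation]ₒ + Σ P·[anion]ᵢ) / (Σ P·[cation]ᵢ + Σ P·[anion]ₒ)]
Numerator = 1×7.92 + 0.014×105 = 9.39
Denominator = 1×154 + 0.014×15.3 = 154.2
Vm = 26.2 · ln(0.060889) = 26.2 × (-2.7987) = -73.33 mV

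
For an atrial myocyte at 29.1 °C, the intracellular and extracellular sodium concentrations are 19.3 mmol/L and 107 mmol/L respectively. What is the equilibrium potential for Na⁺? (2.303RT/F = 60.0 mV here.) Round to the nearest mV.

45 mV

E = (60.0/z) · log₁₀([Na⁺]_out/[Na⁺]_in) with z = +1.
= (60.0/1) · log₁₀(107/19.3) = 60.00 · log₁₀(5.544)
= 60.00 · (0.7438) = 44.63 mV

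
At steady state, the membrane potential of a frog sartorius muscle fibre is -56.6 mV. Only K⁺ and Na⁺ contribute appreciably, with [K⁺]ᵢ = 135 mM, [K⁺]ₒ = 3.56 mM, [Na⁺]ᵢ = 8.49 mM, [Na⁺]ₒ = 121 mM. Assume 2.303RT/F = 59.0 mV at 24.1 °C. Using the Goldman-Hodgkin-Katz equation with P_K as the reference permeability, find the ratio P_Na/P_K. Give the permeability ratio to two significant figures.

Let α = P_Na/P_K. GHK: Vm = 59.0·log₁₀[(Kₒ + α·Naₒ)/(Kᵢ + α·Naᵢ)].
10^(Vm/59.0) = 10^(-56.6/59.0) = 0.10982
So 0.10982·(Kᵢ + α·Naᵢ) = Kₒ + α·Naₒ → α = (0.10982·135.0 − 3.56) / (121.0 − 0.10982·8.49)
α = (14.83 − 3.56) / (121.0 − 0.9324) = 11.27/120.1 = 0.09383

0.094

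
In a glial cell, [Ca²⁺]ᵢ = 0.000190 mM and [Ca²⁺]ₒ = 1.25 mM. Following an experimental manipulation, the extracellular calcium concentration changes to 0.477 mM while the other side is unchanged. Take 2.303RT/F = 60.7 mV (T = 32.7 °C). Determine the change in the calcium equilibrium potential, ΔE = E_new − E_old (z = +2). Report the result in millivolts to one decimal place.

-12.7 mV

E_old = (60.7/2)·log₁₀(1.25/0.000190) = 115.88 mV
E_new = (60.7/2)·log₁₀(0.477/0.000190) = 103.18 mV
ΔE = 103.18 − (115.88) = -12.70 mV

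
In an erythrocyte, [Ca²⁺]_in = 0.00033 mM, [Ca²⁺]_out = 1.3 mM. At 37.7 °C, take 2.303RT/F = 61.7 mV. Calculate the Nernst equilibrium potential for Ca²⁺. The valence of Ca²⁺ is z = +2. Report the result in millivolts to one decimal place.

110.9 mV

E = (61.7/z) · log₁₀([Ca²⁺]_out/[Ca²⁺]_in) with z = +2.
= (61.7/2) · log₁₀(1.3/0.00033) = 30.85 · log₁₀(3939)
= 30.85 · (3.5954) = 110.92 mV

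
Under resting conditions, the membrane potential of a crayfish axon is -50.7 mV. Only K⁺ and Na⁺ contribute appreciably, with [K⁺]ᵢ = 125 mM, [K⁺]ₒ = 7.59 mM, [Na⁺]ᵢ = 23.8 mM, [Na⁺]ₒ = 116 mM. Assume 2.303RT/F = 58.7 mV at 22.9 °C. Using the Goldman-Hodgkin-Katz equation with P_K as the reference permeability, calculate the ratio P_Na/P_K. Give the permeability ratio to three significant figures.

Let α = P_Na/P_K. GHK: Vm = 58.7·log₁₀[(Kₒ + α·Naₒ)/(Kᵢ + α·Naᵢ)].
10^(Vm/58.7) = 10^(-50.7/58.7) = 0.13686
So 0.13686·(Kᵢ + α·Naᵢ) = Kₒ + α·Naₒ → α = (0.13686·125.0 − 7.59) / (116.0 − 0.13686·23.8)
α = (17.11 − 7.59) / (116.0 − 3.257) = 9.518/112.7 = 0.08442

0.0844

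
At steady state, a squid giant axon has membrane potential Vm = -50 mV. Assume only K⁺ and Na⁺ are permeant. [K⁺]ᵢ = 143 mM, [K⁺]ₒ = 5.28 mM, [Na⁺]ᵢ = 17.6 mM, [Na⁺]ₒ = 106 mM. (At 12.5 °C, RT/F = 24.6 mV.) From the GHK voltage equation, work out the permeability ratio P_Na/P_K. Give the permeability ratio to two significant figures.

0.13

Let α = P_Na/P_K. GHK: Vm = 24.6·ln[(Kₒ + α·Naₒ)/(Kᵢ + α·Naᵢ)].
e^(Vm/24.6) = e^(-50.0/24.6) = 0.131
So 0.131·(Kᵢ + α·Naᵢ) = Kₒ + α·Naₒ → α = (0.131·143.0 − 5.28) / (106.0 − 0.131·17.6)
α = (18.73 − 5.28) / (106.0 − 2.306) = 13.45/103.7 = 0.1297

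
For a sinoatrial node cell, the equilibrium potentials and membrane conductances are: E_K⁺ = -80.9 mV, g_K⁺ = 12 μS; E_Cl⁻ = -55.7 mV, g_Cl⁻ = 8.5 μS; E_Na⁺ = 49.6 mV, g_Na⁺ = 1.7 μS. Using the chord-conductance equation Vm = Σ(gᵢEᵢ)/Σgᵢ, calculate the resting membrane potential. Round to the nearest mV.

-61 mV

Σ gᵢEᵢ = 12·(-80.9) + 8.5·(-55.7) + 1.7·(49.6) = -1359.93
Σ gᵢ = 12 + 8.5 + 1.7 = 22.2
Vm = -1359.93 / 22.2 = -61.26 mV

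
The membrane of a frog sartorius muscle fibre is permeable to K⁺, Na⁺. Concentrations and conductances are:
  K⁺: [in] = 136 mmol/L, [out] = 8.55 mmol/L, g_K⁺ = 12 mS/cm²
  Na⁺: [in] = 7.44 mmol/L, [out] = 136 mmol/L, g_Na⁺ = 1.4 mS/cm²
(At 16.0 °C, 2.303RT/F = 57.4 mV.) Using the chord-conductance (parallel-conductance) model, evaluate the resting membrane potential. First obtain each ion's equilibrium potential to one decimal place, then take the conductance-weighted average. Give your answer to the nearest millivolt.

E_K⁺ = (57.4/1)·log₁₀(8.55/136) = -69.0 mV
E_Na⁺ = (57.4/1)·log₁₀(136/7.44) = 72.4 mV
Vm = (Σ gᵢEᵢ)/(Σ gᵢ) = (12·-69.0 + 1.4·72.4) / (12 + 1.4)
= -726.64 / 13.4 = -54.23 mV

-54 mV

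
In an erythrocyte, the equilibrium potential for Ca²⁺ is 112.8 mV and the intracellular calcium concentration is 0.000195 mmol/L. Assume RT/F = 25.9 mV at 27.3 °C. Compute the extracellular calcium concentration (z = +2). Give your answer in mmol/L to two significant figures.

Nernst: E = (25.9/2) · ln([out]/[in]), so ln([out]/[in]) = 112.8 × 2 / 25.9 = 8.7104.
[out]/[in] = e^(8.7104) = 6066.
[out] = 6066 × 0.000195 = 1.183 mmol/L.

1.2 mmol/L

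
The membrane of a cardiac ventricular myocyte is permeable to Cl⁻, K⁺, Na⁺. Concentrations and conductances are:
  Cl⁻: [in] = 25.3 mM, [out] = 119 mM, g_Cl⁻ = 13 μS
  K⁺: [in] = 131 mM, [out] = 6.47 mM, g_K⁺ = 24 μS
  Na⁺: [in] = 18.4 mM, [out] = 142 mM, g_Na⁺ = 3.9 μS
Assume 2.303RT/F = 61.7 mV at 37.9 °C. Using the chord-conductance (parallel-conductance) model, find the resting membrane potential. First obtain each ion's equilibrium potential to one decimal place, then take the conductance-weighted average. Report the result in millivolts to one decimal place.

E_Cl⁻ = (61.7/-1)·log₁₀(119/25.3) = -41.5 mV
E_K⁺ = (61.7/1)·log₁₀(6.47/131) = -80.6 mV
E_Na⁺ = (61.7/1)·log₁₀(142/18.4) = 54.8 mV
Vm = (Σ gᵢEᵢ)/(Σ gᵢ) = (13·-41.5 + 24·-80.6 + 3.9·54.8) / (13 + 24 + 3.9)
= -2260.18 / 40.9 = -55.26 mV

-55.3 mV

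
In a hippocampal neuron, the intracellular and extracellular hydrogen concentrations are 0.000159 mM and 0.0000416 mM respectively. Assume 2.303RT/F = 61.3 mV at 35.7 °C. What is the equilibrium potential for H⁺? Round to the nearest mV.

-36 mV

E = (61.3/z) · log₁₀([H⁺]_out/[H⁺]_in) with z = +1.
= (61.3/1) · log₁₀(0.0000416/0.000159) = 61.30 · log₁₀(0.2616)
= 61.30 · (-0.5823) = -35.70 mV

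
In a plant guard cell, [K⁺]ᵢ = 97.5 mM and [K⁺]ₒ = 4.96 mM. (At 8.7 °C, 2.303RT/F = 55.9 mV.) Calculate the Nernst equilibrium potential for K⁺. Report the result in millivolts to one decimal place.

-72.3 mV

E = (55.9/z) · log₁₀([K⁺]_out/[K⁺]_in) with z = +1.
= (55.9/1) · log₁₀(4.96/97.5) = 55.90 · log₁₀(0.05087)
= 55.90 · (-1.2935) = -72.31 mV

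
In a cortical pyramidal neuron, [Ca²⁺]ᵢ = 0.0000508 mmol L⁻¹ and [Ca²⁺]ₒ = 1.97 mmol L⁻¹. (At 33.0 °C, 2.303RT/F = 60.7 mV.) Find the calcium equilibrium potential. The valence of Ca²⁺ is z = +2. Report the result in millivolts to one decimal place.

139.3 mV

E = (60.7/z) · log₁₀([Ca²⁺]_out/[Ca²⁺]_in) with z = +2.
= (60.7/2) · log₁₀(1.97/0.0000508) = 30.35 · log₁₀(3.878e+04)
= 30.35 · (4.5886) = 139.26 mV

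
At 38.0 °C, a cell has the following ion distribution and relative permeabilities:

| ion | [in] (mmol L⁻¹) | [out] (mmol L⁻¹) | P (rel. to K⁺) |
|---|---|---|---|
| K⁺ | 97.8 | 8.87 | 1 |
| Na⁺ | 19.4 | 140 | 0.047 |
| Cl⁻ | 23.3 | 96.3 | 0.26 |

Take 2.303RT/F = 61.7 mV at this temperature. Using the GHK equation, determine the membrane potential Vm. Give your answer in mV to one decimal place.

Vm = 61.7 · log₁₀[(Σ P·[cation]ₒ + Σ P·[anion]ᵢ) / (Σ P·[cation]ᵢ + Σ P·[anion]ₒ)]
Numerator = 1×8.87 + 0.047×140 + 0.26×23.3 = 21.51
Denominator = 1×97.8 + 0.047×19.4 + 0.26×96.3 = 123.7
Vm = 61.7 · log₁₀(0.1738) = 61.7 × (-0.7599) = -46.89 mV

-46.9 mV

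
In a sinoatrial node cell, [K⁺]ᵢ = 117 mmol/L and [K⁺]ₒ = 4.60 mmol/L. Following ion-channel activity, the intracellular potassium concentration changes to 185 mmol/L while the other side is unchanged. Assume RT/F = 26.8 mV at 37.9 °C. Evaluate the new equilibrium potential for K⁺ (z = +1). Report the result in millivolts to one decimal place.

-99.0 mV

After the shift: [K⁺]_out = 4.60, [K⁺]_in = 185 mmol/L.
E_new = (26.8/1)·ln(4.60/185) = 26.80 · (-3.6943) = -99.01 mV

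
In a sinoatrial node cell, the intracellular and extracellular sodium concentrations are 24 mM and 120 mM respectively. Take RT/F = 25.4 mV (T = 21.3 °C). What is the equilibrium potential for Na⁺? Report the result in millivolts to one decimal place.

40.9 mV

E = (25.4/z) · ln([Na⁺]_out/[Na⁺]_in) with z = +1.
= (25.4/1) · ln(120/24) = 25.40 · ln(5)
= 25.40 · (1.6094) = 40.88 mV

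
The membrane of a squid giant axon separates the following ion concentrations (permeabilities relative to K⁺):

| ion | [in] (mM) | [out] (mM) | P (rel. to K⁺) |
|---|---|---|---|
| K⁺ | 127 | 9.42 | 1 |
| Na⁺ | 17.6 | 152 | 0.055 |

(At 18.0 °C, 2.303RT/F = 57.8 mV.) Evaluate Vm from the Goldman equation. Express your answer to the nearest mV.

-50 mV

Vm = 57.8 · log₁₀[(Σ P·[cation]ₒ + Σ P·[anion]ᵢ) / (Σ P·[cation]ᵢ + Σ P·[anion]ₒ)]
Numerator = 1×9.42 + 0.055×152 = 17.78
Denominator = 1×127 + 0.055×17.6 = 128
Vm = 57.8 · log₁₀(0.13894) = 57.8 × (-0.8572) = -49.54 mV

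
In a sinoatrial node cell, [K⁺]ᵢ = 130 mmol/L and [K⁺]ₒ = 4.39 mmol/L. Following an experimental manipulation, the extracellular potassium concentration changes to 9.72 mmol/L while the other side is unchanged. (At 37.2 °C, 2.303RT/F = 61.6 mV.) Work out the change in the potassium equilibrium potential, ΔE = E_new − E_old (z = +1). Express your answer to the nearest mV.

E_old = (61.6/1)·log₁₀(4.39/130) = -90.64 mV
E_new = (61.6/1)·log₁₀(9.72/130) = -69.38 mV
ΔE = -69.38 − (-90.64) = 21.26 mV

21 mV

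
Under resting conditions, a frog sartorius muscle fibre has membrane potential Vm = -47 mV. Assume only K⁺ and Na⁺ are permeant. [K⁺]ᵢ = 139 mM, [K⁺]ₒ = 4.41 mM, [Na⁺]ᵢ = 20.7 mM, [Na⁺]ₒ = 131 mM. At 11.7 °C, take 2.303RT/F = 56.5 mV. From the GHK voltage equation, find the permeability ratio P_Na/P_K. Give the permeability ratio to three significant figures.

Let α = P_Na/P_K. GHK: Vm = 56.5·log₁₀[(Kₒ + α·Naₒ)/(Kᵢ + α·Naᵢ)].
10^(Vm/56.5) = 10^(-47.0/56.5) = 0.14728
So 0.14728·(Kᵢ + α·Naᵢ) = Kₒ + α·Naₒ → α = (0.14728·139.0 − 4.41) / (131.0 − 0.14728·20.7)
α = (20.47 − 4.41) / (131.0 − 3.049) = 16.06/128 = 0.1255

0.126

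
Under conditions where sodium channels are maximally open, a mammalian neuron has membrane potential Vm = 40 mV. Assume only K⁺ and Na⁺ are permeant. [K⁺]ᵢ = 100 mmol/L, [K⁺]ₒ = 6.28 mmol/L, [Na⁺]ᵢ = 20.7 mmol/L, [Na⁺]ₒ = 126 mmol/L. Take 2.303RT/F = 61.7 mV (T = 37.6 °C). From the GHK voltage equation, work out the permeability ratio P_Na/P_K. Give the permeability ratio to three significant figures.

12.9

Let α = P_Na/P_K. GHK: Vm = 61.7·log₁₀[(Kₒ + α·Naₒ)/(Kᵢ + α·Naᵢ)].
10^(Vm/61.7) = 10^(40.0/61.7) = 4.4494
So 4.4494·(Kᵢ + α·Naᵢ) = Kₒ + α·Naₒ → α = (4.4494·100.0 − 6.28) / (126.0 − 4.4494·20.7)
α = (444.9 − 6.28) / (126.0 − 92.1) = 438.7/33.9 = 12.94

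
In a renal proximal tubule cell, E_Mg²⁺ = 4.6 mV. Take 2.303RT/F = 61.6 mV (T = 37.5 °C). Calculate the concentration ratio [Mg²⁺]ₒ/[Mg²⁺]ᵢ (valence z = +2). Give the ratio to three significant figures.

log₁₀([out]/[in]) = E·z/(61.6) = 4.6 × 2 / 61.6 = 0.1494
[out]/[in] = 10^(0.1494) = 1.41

1.41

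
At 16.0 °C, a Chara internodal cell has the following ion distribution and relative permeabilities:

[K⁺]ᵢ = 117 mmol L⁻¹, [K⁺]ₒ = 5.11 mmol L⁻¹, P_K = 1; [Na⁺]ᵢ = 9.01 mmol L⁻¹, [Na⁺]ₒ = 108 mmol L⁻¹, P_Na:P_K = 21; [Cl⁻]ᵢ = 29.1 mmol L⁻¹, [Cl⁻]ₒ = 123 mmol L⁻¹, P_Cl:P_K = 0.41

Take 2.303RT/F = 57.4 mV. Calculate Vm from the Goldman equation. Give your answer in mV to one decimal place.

Vm = 57.4 · log₁₀[(Σ P·[cation]ₒ + Σ P·[anion]ᵢ) / (Σ P·[cation]ᵢ + Σ P·[anion]ₒ)]
Numerator = 1×5.11 + 21×108 + 0.41×29.1 = 2285
Denominator = 1×117 + 21×9.01 + 0.41×123 = 356.6
Vm = 57.4 · log₁₀(6.4071) = 57.4 × (0.8067) = 46.30 mV

46.3 mV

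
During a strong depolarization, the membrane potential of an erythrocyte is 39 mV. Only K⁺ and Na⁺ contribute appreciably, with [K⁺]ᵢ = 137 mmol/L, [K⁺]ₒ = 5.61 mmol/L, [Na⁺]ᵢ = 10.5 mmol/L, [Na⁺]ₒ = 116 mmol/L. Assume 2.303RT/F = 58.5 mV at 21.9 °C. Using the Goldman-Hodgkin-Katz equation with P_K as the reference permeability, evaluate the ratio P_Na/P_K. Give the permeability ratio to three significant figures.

Let α = P_Na/P_K. GHK: Vm = 58.5·log₁₀[(Kₒ + α·Naₒ)/(Kᵢ + α·Naᵢ)].
10^(Vm/58.5) = 10^(39.0/58.5) = 4.6416
So 4.6416·(Kᵢ + α·Naᵢ) = Kₒ + α·Naₒ → α = (4.6416·137.0 − 5.61) / (116.0 − 4.6416·10.5)
α = (635.9 − 5.61) / (116.0 − 48.74) = 630.3/67.26 = 9.37

9.37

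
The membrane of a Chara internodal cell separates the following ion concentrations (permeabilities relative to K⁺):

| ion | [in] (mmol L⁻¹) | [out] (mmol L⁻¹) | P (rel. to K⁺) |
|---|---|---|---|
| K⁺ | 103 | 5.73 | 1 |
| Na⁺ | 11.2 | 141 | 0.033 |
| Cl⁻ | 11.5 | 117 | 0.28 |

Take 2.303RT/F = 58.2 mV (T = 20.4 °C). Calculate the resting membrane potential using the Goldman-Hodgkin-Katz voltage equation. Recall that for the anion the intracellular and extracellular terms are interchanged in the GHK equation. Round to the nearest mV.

-58 mV

Vm = 58.2 · log₁₀[(Σ P·[cation]ₒ + Σ P·[anion]ᵢ) / (Σ P·[cation]ᵢ + Σ P·[anion]ₒ)]
Numerator = 1×5.73 + 0.033×141 + 0.28×11.5 = 13.6
Denominator = 1×103 + 0.033×11.2 + 0.28×117 = 136.1
Vm = 58.2 · log₁₀(0.099927) = 58.2 × (-1.0003) = -58.22 mV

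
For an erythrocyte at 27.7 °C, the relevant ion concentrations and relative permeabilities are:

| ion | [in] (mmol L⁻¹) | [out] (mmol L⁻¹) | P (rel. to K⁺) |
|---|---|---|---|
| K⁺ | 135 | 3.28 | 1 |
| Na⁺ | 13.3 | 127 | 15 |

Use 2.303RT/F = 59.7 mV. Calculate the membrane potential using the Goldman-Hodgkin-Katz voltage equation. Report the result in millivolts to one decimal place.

45.1 mV

Vm = 59.7 · log₁₀[(Σ P·[cation]ₒ + Σ P·[anion]ᵢ) / (Σ P·[cation]ᵢ + Σ P·[anion]ₒ)]
Numerator = 1×3.28 + 15×127 = 1908
Denominator = 1×135 + 15×13.3 = 334.5
Vm = 59.7 · log₁₀(5.7049) = 59.7 × (0.7562) = 45.15 mV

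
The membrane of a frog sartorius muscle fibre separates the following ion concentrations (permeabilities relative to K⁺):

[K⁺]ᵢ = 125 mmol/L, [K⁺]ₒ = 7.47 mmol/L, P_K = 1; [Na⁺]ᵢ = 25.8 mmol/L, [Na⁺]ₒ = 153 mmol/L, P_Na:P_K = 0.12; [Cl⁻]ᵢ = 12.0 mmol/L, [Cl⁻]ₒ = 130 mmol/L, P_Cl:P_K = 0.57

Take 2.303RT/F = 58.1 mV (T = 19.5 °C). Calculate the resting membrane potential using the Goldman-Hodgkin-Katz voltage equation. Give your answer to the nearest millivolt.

Vm = 58.1 · log₁₀[(Σ P·[cation]ₒ + Σ P·[anion]ᵢ) / (Σ P·[cation]ᵢ + Σ P·[anion]ₒ)]
Numerator = 1×7.47 + 0.12×153 + 0.57×12.0 = 32.67
Denominator = 1×125 + 0.12×25.8 + 0.57×130 = 202.2
Vm = 58.1 · log₁₀(0.16158) = 58.1 × (-0.7916) = -45.99 mV

-46 mV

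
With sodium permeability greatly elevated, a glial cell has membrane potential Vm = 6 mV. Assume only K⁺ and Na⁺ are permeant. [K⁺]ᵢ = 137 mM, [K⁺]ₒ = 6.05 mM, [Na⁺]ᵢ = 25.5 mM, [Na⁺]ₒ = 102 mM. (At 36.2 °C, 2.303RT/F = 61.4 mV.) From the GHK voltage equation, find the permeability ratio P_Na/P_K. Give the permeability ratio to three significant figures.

Let α = P_Na/P_K. GHK: Vm = 61.4·log₁₀[(Kₒ + α·Naₒ)/(Kᵢ + α·Naᵢ)].
10^(Vm/61.4) = 10^(6.0/61.4) = 1.2523
So 1.2523·(Kᵢ + α·Naᵢ) = Kₒ + α·Naₒ → α = (1.2523·137.0 − 6.05) / (102.0 − 1.2523·25.5)
α = (171.6 − 6.05) / (102.0 − 31.93) = 165.5/70.07 = 2.362

2.36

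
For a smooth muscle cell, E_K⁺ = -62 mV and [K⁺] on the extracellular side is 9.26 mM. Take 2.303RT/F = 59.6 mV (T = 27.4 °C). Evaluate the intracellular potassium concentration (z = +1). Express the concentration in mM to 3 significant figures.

Nernst: E = (59.6/1) · log₁₀([out]/[in]), so log₁₀([out]/[in]) = -62.0 × 1 / 59.6 = -1.0403.
[out]/[in] = 10^(-1.0403) = 0.09114.
[in] = 9.26 / 0.09114 = 101.6 mM.

102 mM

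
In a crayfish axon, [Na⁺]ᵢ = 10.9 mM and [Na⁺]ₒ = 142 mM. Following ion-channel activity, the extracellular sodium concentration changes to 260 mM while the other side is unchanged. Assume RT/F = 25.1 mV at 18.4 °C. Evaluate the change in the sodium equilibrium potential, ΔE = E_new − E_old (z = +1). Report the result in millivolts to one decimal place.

E_old = (25.1/1)·ln(142/10.9) = 64.43 mV
E_new = (25.1/1)·ln(260/10.9) = 79.62 mV
ΔE = 79.62 − (64.43) = 15.18 mV

15.2 mV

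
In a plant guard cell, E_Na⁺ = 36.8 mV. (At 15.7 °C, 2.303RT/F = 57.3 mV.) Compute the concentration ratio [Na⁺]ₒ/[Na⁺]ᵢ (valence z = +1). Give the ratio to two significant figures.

4.4

log₁₀([out]/[in]) = E·z/(57.3) = 36.8 × 1 / 57.3 = 0.6422
[out]/[in] = 10^(0.6422) = 4.388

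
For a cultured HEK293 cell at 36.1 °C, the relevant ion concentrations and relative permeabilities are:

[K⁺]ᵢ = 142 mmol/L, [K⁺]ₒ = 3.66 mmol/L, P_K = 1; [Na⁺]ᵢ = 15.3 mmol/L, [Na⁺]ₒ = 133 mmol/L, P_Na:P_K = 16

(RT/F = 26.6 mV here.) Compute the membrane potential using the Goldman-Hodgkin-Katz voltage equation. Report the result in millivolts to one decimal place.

Vm = 26.6 · ln[(Σ P·[cation]ₒ + Σ P·[anion]ᵢ) / (Σ P·[cation]ᵢ + Σ P·[anion]ₒ)]
Numerator = 1×3.66 + 16×133 = 2132
Denominator = 1×142 + 16×15.3 = 386.8
Vm = 26.6 · ln(5.511) = 26.6 × (1.7067) = 45.40 mV

45.4 mV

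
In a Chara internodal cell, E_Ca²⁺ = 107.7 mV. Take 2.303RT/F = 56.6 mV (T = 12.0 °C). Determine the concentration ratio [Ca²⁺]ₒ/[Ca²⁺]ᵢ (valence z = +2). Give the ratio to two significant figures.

log₁₀([out]/[in]) = E·z/(56.6) = 107.7 × 2 / 56.6 = 3.8057
[out]/[in] = 10^(3.8057) = 6392

6400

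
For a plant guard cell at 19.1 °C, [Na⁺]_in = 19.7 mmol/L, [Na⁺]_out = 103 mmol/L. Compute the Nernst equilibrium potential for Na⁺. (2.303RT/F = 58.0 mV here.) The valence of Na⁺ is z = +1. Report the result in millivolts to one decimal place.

41.7 mV

E = (58.0/z) · log₁₀([Na⁺]_out/[Na⁺]_in) with z = +1.
= (58.0/1) · log₁₀(103/19.7) = 58.00 · log₁₀(5.228)
= 58.00 · (0.7184) = 41.67 mV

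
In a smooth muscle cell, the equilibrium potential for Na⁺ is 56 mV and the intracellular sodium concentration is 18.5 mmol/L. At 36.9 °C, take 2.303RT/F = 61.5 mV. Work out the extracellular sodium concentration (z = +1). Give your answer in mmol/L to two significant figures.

Nernst: E = (61.5/1) · log₁₀([out]/[in]), so log₁₀([out]/[in]) = 56.0 × 1 / 61.5 = 0.9106.
[out]/[in] = 10^(0.9106) = 8.139.
[out] = 8.139 × 18.5 = 150.6 mmol/L.

150 mmol/L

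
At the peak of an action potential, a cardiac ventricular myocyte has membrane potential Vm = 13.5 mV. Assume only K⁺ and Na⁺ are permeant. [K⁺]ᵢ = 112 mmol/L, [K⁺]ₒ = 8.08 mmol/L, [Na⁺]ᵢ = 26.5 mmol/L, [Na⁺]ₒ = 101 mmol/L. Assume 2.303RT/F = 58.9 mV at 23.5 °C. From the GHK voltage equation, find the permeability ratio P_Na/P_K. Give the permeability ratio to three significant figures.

3.24

Let α = P_Na/P_K. GHK: Vm = 58.9·log₁₀[(Kₒ + α·Naₒ)/(Kᵢ + α·Naᵢ)].
10^(Vm/58.9) = 10^(13.5/58.9) = 1.6951
So 1.6951·(Kᵢ + α·Naᵢ) = Kₒ + α·Naₒ → α = (1.6951·112.0 − 8.08) / (101.0 − 1.6951·26.5)
α = (189.9 − 8.08) / (101.0 − 44.92) = 181.8/56.08 = 3.241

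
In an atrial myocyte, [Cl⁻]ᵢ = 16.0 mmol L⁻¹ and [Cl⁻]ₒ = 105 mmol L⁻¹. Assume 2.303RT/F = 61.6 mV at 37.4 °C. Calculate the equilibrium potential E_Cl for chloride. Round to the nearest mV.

-50 mV

E = (61.6/z) · log₁₀([Cl⁻]_out/[Cl⁻]_in) with z = -1.
For an anion, dividing by z = -1 reverses the sign.
= (61.6/-1) · log₁₀(105/16.0) = -61.60 · log₁₀(6.562)
= -61.60 · (0.8171) = -50.33 mV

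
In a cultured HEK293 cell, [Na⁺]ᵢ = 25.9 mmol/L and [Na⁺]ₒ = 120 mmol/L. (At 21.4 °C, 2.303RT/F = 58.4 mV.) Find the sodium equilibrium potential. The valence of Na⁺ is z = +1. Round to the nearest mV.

39 mV

E = (58.4/z) · log₁₀([Na⁺]_out/[Na⁺]_in) with z = +1.
= (58.4/1) · log₁₀(120/25.9) = 58.40 · log₁₀(4.633)
= 58.40 · (0.6659) = 38.89 mV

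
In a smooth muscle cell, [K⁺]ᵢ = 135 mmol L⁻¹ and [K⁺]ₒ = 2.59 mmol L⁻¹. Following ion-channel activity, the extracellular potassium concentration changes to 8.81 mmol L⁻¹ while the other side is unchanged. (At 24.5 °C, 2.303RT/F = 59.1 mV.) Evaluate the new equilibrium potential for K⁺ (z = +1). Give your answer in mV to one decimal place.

-70.1 mV

After the shift: [K⁺]_out = 8.81, [K⁺]_in = 135 mmol L⁻¹.
E_new = (59.1/1)·log₁₀(8.81/135) = 59.10 · (-1.1854) = -70.05 mV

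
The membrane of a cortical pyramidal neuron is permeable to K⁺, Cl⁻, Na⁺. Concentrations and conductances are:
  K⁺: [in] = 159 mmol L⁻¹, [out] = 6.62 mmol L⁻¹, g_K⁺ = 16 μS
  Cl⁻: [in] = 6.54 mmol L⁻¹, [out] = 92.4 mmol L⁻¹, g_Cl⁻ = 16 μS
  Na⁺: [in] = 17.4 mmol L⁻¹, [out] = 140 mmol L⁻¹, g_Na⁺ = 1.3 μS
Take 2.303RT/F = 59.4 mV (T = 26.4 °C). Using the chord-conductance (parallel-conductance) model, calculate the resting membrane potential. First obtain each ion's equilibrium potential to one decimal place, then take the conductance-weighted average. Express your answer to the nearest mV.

-70 mV

E_K⁺ = (59.4/1)·log₁₀(6.62/159) = -82.0 mV
E_Cl⁻ = (59.4/-1)·log₁₀(92.4/6.54) = -68.3 mV
E_Na⁺ = (59.4/1)·log₁₀(140/17.4) = 53.8 mV
Vm = (Σ gᵢEᵢ)/(Σ gᵢ) = (16·-82.0 + 16·-68.3 + 1.3·53.8) / (16 + 16 + 1.3)
= -2334.86 / 33.3 = -70.12 mV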